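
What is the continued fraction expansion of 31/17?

[1; 1, 4, 1, 2]

Run the Euclidean algorithm on 31 and 17; the successive quotients are the partial quotients a_0, a_1, ... (each step inverts the fractional part left over by the previous one):
  31 = 1*17 + 14, so a_0 = 1.
  17 = 1*14 + 3, so a_1 = 1.
  14 = 4*3 + 2, so a_2 = 4.
  3 = 1*2 + 1, so a_3 = 1.
  2 = 2*1 + 0, so a_4 = 2.
The remainder reaches 0 after 5 divisions, so the expansion has 5 partial quotients, read off in order.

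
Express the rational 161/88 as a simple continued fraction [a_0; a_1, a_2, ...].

Run the Euclidean algorithm on 161 and 88; the successive quotients are the partial quotients a_0, a_1, ... (each step inverts the fractional part left over by the previous one):
  161 = 1*88 + 73, so a_0 = 1.
  88 = 1*73 + 15, so a_1 = 1.
  73 = 4*15 + 13, so a_2 = 4.
  15 = 1*13 + 2, so a_3 = 1.
  13 = 6*2 + 1, so a_4 = 6.
  2 = 2*1 + 0, so a_5 = 2.
The remainder reaches 0 after 6 divisions, so the expansion has 6 partial quotients, read off in order.

[1; 1, 4, 1, 6, 2]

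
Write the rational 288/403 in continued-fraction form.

[0; 1, 2, 1, 1, 57]

Run the Euclidean algorithm on 288 and 403; the successive quotients are the partial quotients a_0, a_1, ... (each step inverts the fractional part left over by the previous one):
  288 = 0*403 + 288, so a_0 = 0.
  403 = 1*288 + 115, so a_1 = 1.
  288 = 2*115 + 58, so a_2 = 2.
  115 = 1*58 + 57, so a_3 = 1.
  58 = 1*57 + 1, so a_4 = 1.
  57 = 57*1 + 0, so a_5 = 57.
The remainder reaches 0 after 6 divisions, so the expansion has 6 partial quotients, read off in order.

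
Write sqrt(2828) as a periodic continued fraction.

Write x_i = (sqrt(2828) + m_i)/d_i with (m_0, d_0) = (0, 1). a_0 = floor(sqrt(2828)) = 53, since 53^2 = 2809 <= 2828 < 2916 = 54^2.
Iterate m_{i+1} = d_i*a_i - m_i, d_{i+1} = (2828 - m_{i+1}^2)/d_i, a_{i+1} = floor((a_0 + m_{i+1})/d_{i+1}):
  m_1 = 1*53 - 0 = 53, d_1 = (2828 - 53^2)/1 = 19/1 = 19, a_1 = floor((53 + 53)/19) = 5.
  m_2 = 19*5 - 53 = 42, d_2 = (2828 - 42^2)/19 = 1064/19 = 56, a_2 = floor((53 + 42)/56) = 1.
  m_3 = 56*1 - 42 = 14, d_3 = (2828 - 14^2)/56 = 2632/56 = 47, a_3 = floor((53 + 14)/47) = 1.
  m_4 = 47*1 - 14 = 33, d_4 = (2828 - 33^2)/47 = 1739/47 = 37, a_4 = floor((53 + 33)/37) = 2.
  m_5 = 37*2 - 33 = 41, d_5 = (2828 - 41^2)/37 = 1147/37 = 31, a_5 = floor((53 + 41)/31) = 3.
  m_6 = 31*3 - 41 = 52, d_6 = (2828 - 52^2)/31 = 124/31 = 4, a_6 = floor((53 + 52)/4) = 26.
  m_7 = 4*26 - 52 = 52, d_7 = (2828 - 52^2)/4 = 124/4 = 31, a_7 = floor((53 + 52)/31) = 3.
  m_8 = 31*3 - 52 = 41, d_8 = (2828 - 41^2)/31 = 1147/31 = 37, a_8 = floor((53 + 41)/37) = 2.
  m_9 = 37*2 - 41 = 33, d_9 = (2828 - 33^2)/37 = 1739/37 = 47, a_9 = floor((53 + 33)/47) = 1.
  m_10 = 47*1 - 33 = 14, d_10 = (2828 - 14^2)/47 = 2632/47 = 56, a_10 = floor((53 + 14)/56) = 1.
  m_11 = 56*1 - 14 = 42, d_11 = (2828 - 42^2)/56 = 1064/56 = 19, a_11 = floor((53 + 42)/19) = 5.
  m_12 = 19*5 - 42 = 53, d_12 = (2828 - 53^2)/19 = 19/19 = 1, a_12 = floor((53 + 53)/1) = 106.
  m_13 = 1*106 - 53 = 53, d_13 = (2828 - 53^2)/1 = 19/1 = 19: (m_13, d_13) = (m_1, d_1) = (53, 19), so from here the quotients repeat a_1, ..., a_12; the period length is 12.
Hence the expansion of sqrt(2828) is a_0 = 53 followed by the repeating block 5, 1, 1, 2, 3, 26, 3, 2, 1, 1, 5, 106 (period 12).

[53; (5, 1, 1, 2, 3, 26, 3, 2, 1, 1, 5, 106)]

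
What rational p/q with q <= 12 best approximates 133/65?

Expand x = 133/65 as a continued fraction with the Euclidean algorithm:
  133 = 2*65 + 3, so a_0 = 2.
  65 = 21*3 + 2, so a_1 = 21.
  3 = 1*2 + 1, so a_2 = 1.
  2 = 2*1 + 0, so a_3 = 2.
so x = [2; 21, 1, 2].
Convergents (p_i = a_i*p_{i-1} + p_{i-2}, q_i = a_i*q_{i-1} + q_{i-2} with p_{-2}=0, p_{-1}=1, q_{-2}=1, q_{-1}=0), until the denominator exceeds 12:
  i=0: a_0=2, p_0 = 2*1 + 0 = 2, q_0 = 2*0 + 1 = 1.
  i=1: a_1=21, p_1 = 21*2 + 1 = 43, q_1 = 21*1 + 0 = 21.
q_1 = 21 > 12, so the last convergent with denominator <= 12 is p_0/q_0 = 2/1.
The closest fraction with denominator <= 12 is either p_0/q_0 or the intermediate fraction (k*p_0 + p_{-1})/(k*q_0 + q_{-1}) with the largest k >= 1 whose denominator stays <= 12; these approach x as k grows, and every other convergent or intermediate fraction in range is farther away.
Largest k: floor((12 - q_{-1})/q_0) = floor((12 - 0)/1) = 12 (using the seeds p_{-1} = 1, q_{-1} = 0).
That gives (12*2 + 1)/(12*1 + 0) = 25/12.
Compare the errors: |x - 2/1| = |133*1 - 2*65|/(65*1) = 3/65, and |x - 25/12| = |133*12 - 25*65|/(65*12) = 29/780.
Cross-multiplying, 29*65 = 1885 < 2340 = 3*780, so 29/780 is smaller: the intermediate fraction 25/12 is closer to x than 2/1.

25/12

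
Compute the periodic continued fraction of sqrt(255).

[15; (1, 30)]

Write x_i = (sqrt(255) + m_i)/d_i with (m_0, d_0) = (0, 1). a_0 = floor(sqrt(255)) = 15, since 15^2 = 225 <= 255 < 256 = 16^2.
Iterate m_{i+1} = d_i*a_i - m_i, d_{i+1} = (255 - m_{i+1}^2)/d_i, a_{i+1} = floor((a_0 + m_{i+1})/d_{i+1}):
  m_1 = 1*15 - 0 = 15, d_1 = (255 - 15^2)/1 = 30/1 = 30, a_1 = floor((15 + 15)/30) = 1.
  m_2 = 30*1 - 15 = 15, d_2 = (255 - 15^2)/30 = 30/30 = 1, a_2 = floor((15 + 15)/1) = 30.
  m_3 = 1*30 - 15 = 15, d_3 = (255 - 15^2)/1 = 30/1 = 30: (m_3, d_3) = (m_1, d_1) = (15, 30), so from here the quotients repeat a_1, a_2; the period length is 2.
Hence the expansion of sqrt(255) is a_0 = 15 followed by the repeating block 1, 30 (period 2).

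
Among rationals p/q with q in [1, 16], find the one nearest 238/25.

143/15

Expand x = 238/25 as a continued fraction with the Euclidean algorithm:
  238 = 9*25 + 13, so a_0 = 9.
  25 = 1*13 + 12, so a_1 = 1.
  13 = 1*12 + 1, so a_2 = 1.
  12 = 12*1 + 0, so a_3 = 12.
so x = [9; 1, 1, 12].
Convergents (p_i = a_i*p_{i-1} + p_{i-2}, q_i = a_i*q_{i-1} + q_{i-2} with p_{-2}=0, p_{-1}=1, q_{-2}=1, q_{-1}=0), until the denominator exceeds 16:
  i=0: a_0=9, p_0 = 9*1 + 0 = 9, q_0 = 9*0 + 1 = 1.
  i=1: a_1=1, p_1 = 1*9 + 1 = 10, q_1 = 1*1 + 0 = 1.
  i=2: a_2=1, p_2 = 1*10 + 9 = 19, q_2 = 1*1 + 1 = 2.
  i=3: a_3=12, p_3 = 12*19 + 10 = 238, q_3 = 12*2 + 1 = 25.
q_3 = 25 > 16, so the last convergent with denominator <= 16 is p_2/q_2 = 19/2.
The closest fraction with denominator <= 16 is either p_2/q_2 or the intermediate fraction (k*p_2 + p_1)/(k*q_2 + q_1) with the largest k >= 1 whose denominator stays <= 16; these approach x as k grows, and every other convergent or intermediate fraction in range is farther away.
Largest k: floor((16 - q_1)/q_2) = floor((16 - 1)/2) = 7.
That gives (7*19 + 10)/(7*2 + 1) = 143/15.
Compare the errors: |x - 19/2| = |238*2 - 19*25|/(25*2) = 1/50, and |x - 143/15| = |238*15 - 143*25|/(25*15) = 5/375.
Cross-multiplying, 5*50 = 250 < 375 = 1*375, so 5/375 is smaller: the intermediate fraction 143/15 is closer to x than 19/2.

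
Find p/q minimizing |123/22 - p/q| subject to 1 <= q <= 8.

28/5

Expand x = 123/22 as a continued fraction with the Euclidean algorithm:
  123 = 5*22 + 13, so a_0 = 5.
  22 = 1*13 + 9, so a_1 = 1.
  13 = 1*9 + 4, so a_2 = 1.
  9 = 2*4 + 1, so a_3 = 2.
  4 = 4*1 + 0, so a_4 = 4.
so x = [5; 1, 1, 2, 4].
Convergents (p_i = a_i*p_{i-1} + p_{i-2}, q_i = a_i*q_{i-1} + q_{i-2} with p_{-2}=0, p_{-1}=1, q_{-2}=1, q_{-1}=0), until the denominator exceeds 8:
  i=0: a_0=5, p_0 = 5*1 + 0 = 5, q_0 = 5*0 + 1 = 1.
  i=1: a_1=1, p_1 = 1*5 + 1 = 6, q_1 = 1*1 + 0 = 1.
  i=2: a_2=1, p_2 = 1*6 + 5 = 11, q_2 = 1*1 + 1 = 2.
  i=3: a_3=2, p_3 = 2*11 + 6 = 28, q_3 = 2*2 + 1 = 5.
  i=4: a_4=4, p_4 = 4*28 + 11 = 123, q_4 = 4*5 + 2 = 22.
q_4 = 22 > 8, so the last convergent with denominator <= 8 is p_3/q_3 = 28/5.
The closest fraction with denominator <= 8 is either p_3/q_3 or the intermediate fraction (k*p_3 + p_2)/(k*q_3 + q_2) with the largest k >= 1 whose denominator stays <= 8; these approach x as k grows, and every other convergent or intermediate fraction in range is farther away.
Largest k: floor((8 - q_2)/q_3) = floor((8 - 2)/5) = 1.
That gives (1*28 + 11)/(1*5 + 2) = 39/7.
Compare the errors: |x - 28/5| = |123*5 - 28*22|/(22*5) = 1/110, and |x - 39/7| = |123*7 - 39*22|/(22*7) = 3/154.
Cross-multiplying, 1*154 = 154 < 330 = 3*110, so 1/110 is smaller: the convergent 28/5 is closer to x than 39/7.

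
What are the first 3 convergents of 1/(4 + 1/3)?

0/1, 1/4, 3/13

Using the convergent recurrence p_i = a_i*p_{i-1} + p_{i-2}, q_i = a_i*q_{i-1} + q_{i-2} with p_{-2}=0, p_{-1}=1, q_{-2}=1, q_{-1}=0:
  i=0: a_0=0, p_0 = 0*1 + 0 = 0, q_0 = 0*0 + 1 = 1.
  i=1: a_1=4, p_1 = 4*0 + 1 = 1, q_1 = 4*1 + 0 = 4.
  i=2: a_2=3, p_2 = 3*1 + 0 = 3, q_2 = 3*4 + 1 = 13.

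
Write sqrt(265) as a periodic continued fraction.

[16; (3, 1, 1, 2, 2, 1, 1, 3, 32)]

Write x_i = (sqrt(265) + m_i)/d_i with (m_0, d_0) = (0, 1). a_0 = floor(sqrt(265)) = 16, since 16^2 = 256 <= 265 < 289 = 17^2.
Iterate m_{i+1} = d_i*a_i - m_i, d_{i+1} = (265 - m_{i+1}^2)/d_i, a_{i+1} = floor((a_0 + m_{i+1})/d_{i+1}):
  m_1 = 1*16 - 0 = 16, d_1 = (265 - 16^2)/1 = 9/1 = 9, a_1 = floor((16 + 16)/9) = 3.
  m_2 = 9*3 - 16 = 11, d_2 = (265 - 11^2)/9 = 144/9 = 16, a_2 = floor((16 + 11)/16) = 1.
  m_3 = 16*1 - 11 = 5, d_3 = (265 - 5^2)/16 = 240/16 = 15, a_3 = floor((16 + 5)/15) = 1.
  m_4 = 15*1 - 5 = 10, d_4 = (265 - 10^2)/15 = 165/15 = 11, a_4 = floor((16 + 10)/11) = 2.
  m_5 = 11*2 - 10 = 12, d_5 = (265 - 12^2)/11 = 121/11 = 11, a_5 = floor((16 + 12)/11) = 2.
  m_6 = 11*2 - 12 = 10, d_6 = (265 - 10^2)/11 = 165/11 = 15, a_6 = floor((16 + 10)/15) = 1.
  m_7 = 15*1 - 10 = 5, d_7 = (265 - 5^2)/15 = 240/15 = 16, a_7 = floor((16 + 5)/16) = 1.
  m_8 = 16*1 - 5 = 11, d_8 = (265 - 11^2)/16 = 144/16 = 9, a_8 = floor((16 + 11)/9) = 3.
  m_9 = 9*3 - 11 = 16, d_9 = (265 - 16^2)/9 = 9/9 = 1, a_9 = floor((16 + 16)/1) = 32.
  m_10 = 1*32 - 16 = 16, d_10 = (265 - 16^2)/1 = 9/1 = 9: (m_10, d_10) = (m_1, d_1) = (16, 9), so from here the quotients repeat a_1, ..., a_9; the period length is 9.
Hence the expansion of sqrt(265) is a_0 = 16 followed by the repeating block 3, 1, 1, 2, 2, 1, 1, 3, 32 (period 9).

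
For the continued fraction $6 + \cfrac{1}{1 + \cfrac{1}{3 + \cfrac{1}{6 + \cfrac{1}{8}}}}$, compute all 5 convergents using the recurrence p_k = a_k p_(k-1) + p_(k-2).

6/1, 7/1, 27/4, 169/25, 1379/204

Using the convergent recurrence p_i = a_i*p_{i-1} + p_{i-2}, q_i = a_i*q_{i-1} + q_{i-2} with p_{-2}=0, p_{-1}=1, q_{-2}=1, q_{-1}=0:
  i=0: a_0=6, p_0 = 6*1 + 0 = 6, q_0 = 6*0 + 1 = 1.
  i=1: a_1=1, p_1 = 1*6 + 1 = 7, q_1 = 1*1 + 0 = 1.
  i=2: a_2=3, p_2 = 3*7 + 6 = 27, q_2 = 3*1 + 1 = 4.
  i=3: a_3=6, p_3 = 6*27 + 7 = 169, q_3 = 6*4 + 1 = 25.
  i=4: a_4=8, p_4 = 8*169 + 27 = 1379, q_4 = 8*25 + 4 = 204.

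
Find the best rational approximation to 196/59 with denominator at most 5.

10/3

Expand x = 196/59 as a continued fraction with the Euclidean algorithm:
  196 = 3*59 + 19, so a_0 = 3.
  59 = 3*19 + 2, so a_1 = 3.
  19 = 9*2 + 1, so a_2 = 9.
  2 = 2*1 + 0, so a_3 = 2.
so x = [3; 3, 9, 2].
Convergents (p_i = a_i*p_{i-1} + p_{i-2}, q_i = a_i*q_{i-1} + q_{i-2} with p_{-2}=0, p_{-1}=1, q_{-2}=1, q_{-1}=0), until the denominator exceeds 5:
  i=0: a_0=3, p_0 = 3*1 + 0 = 3, q_0 = 3*0 + 1 = 1.
  i=1: a_1=3, p_1 = 3*3 + 1 = 10, q_1 = 3*1 + 0 = 3.
  i=2: a_2=9, p_2 = 9*10 + 3 = 93, q_2 = 9*3 + 1 = 28.
q_2 = 28 > 5, so the last convergent with denominator <= 5 is p_1/q_1 = 10/3.
The closest fraction with denominator <= 5 is either p_1/q_1 or the intermediate fraction (k*p_1 + p_0)/(k*q_1 + q_0) with the largest k >= 1 whose denominator stays <= 5; these approach x as k grows, and every other convergent or intermediate fraction in range is farther away.
Largest k: floor((5 - q_0)/q_1) = floor((5 - 1)/3) = 1.
That gives (1*10 + 3)/(1*3 + 1) = 13/4.
Compare the errors: |x - 10/3| = |196*3 - 10*59|/(59*3) = 2/177, and |x - 13/4| = |196*4 - 13*59|/(59*4) = 17/236.
Cross-multiplying, 2*236 = 472 < 3009 = 17*177, so 2/177 is smaller: the convergent 10/3 is closer to x than 13/4.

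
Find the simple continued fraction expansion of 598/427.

Run the Euclidean algorithm on 598 and 427; the successive quotients are the partial quotients a_0, a_1, ... (each step inverts the fractional part left over by the previous one):
  598 = 1*427 + 171, so a_0 = 1.
  427 = 2*171 + 85, so a_1 = 2.
  171 = 2*85 + 1, so a_2 = 2.
  85 = 85*1 + 0, so a_3 = 85.
The remainder reaches 0 after 4 divisions, so the expansion has 4 partial quotients, read off in order.

[1; 2, 2, 85]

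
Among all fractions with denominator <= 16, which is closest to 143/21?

109/16

Expand x = 143/21 as a continued fraction with the Euclidean algorithm:
  143 = 6*21 + 17, so a_0 = 6.
  21 = 1*17 + 4, so a_1 = 1.
  17 = 4*4 + 1, so a_2 = 4.
  4 = 4*1 + 0, so a_3 = 4.
so x = [6; 1, 4, 4].
Convergents (p_i = a_i*p_{i-1} + p_{i-2}, q_i = a_i*q_{i-1} + q_{i-2} with p_{-2}=0, p_{-1}=1, q_{-2}=1, q_{-1}=0), until the denominator exceeds 16:
  i=0: a_0=6, p_0 = 6*1 + 0 = 6, q_0 = 6*0 + 1 = 1.
  i=1: a_1=1, p_1 = 1*6 + 1 = 7, q_1 = 1*1 + 0 = 1.
  i=2: a_2=4, p_2 = 4*7 + 6 = 34, q_2 = 4*1 + 1 = 5.
  i=3: a_3=4, p_3 = 4*34 + 7 = 143, q_3 = 4*5 + 1 = 21.
q_3 = 21 > 16, so the last convergent with denominator <= 16 is p_2/q_2 = 34/5.
The closest fraction with denominator <= 16 is either p_2/q_2 or the intermediate fraction (k*p_2 + p_1)/(k*q_2 + q_1) with the largest k >= 1 whose denominator stays <= 16; these approach x as k grows, and every other convergent or intermediate fraction in range is farther away.
Largest k: floor((16 - q_1)/q_2) = floor((16 - 1)/5) = 3.
That gives (3*34 + 7)/(3*5 + 1) = 109/16.
Compare the errors: |x - 34/5| = |143*5 - 34*21|/(21*5) = 1/105, and |x - 109/16| = |143*16 - 109*21|/(21*16) = 1/336.
Cross-multiplying, 1*105 = 105 < 336 = 1*336, so 1/336 is smaller: the intermediate fraction 109/16 is closer to x than 34/5.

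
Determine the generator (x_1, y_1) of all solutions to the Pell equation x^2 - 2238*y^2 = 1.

(x, y) = (252149, 5330)

First expand sqrt(2238) as a continued fraction. With x_i = (sqrt(2238) + m_i)/d_i and (m_0, d_0) = (0, 1): a_0 = floor(sqrt(2238)) = 47, since 47^2 = 2209 <= 2238 < 2304 = 48^2.
Iterate m_{i+1} = d_i*a_i - m_i, d_{i+1} = (2238 - m_{i+1}^2)/d_i, a_{i+1} = floor((a_0 + m_{i+1})/d_{i+1}):
  m_1 = 1*47 - 0 = 47, d_1 = (2238 - 47^2)/1 = 29/1 = 29, a_1 = floor((47 + 47)/29) = 3.
  m_2 = 29*3 - 47 = 40, d_2 = (2238 - 40^2)/29 = 638/29 = 22, a_2 = floor((47 + 40)/22) = 3.
  m_3 = 22*3 - 40 = 26, d_3 = (2238 - 26^2)/22 = 1562/22 = 71, a_3 = floor((47 + 26)/71) = 1.
  m_4 = 71*1 - 26 = 45, d_4 = (2238 - 45^2)/71 = 213/71 = 3, a_4 = floor((47 + 45)/3) = 30.
  m_5 = 3*30 - 45 = 45, d_5 = (2238 - 45^2)/3 = 213/3 = 71, a_5 = floor((47 + 45)/71) = 1.
  m_6 = 71*1 - 45 = 26, d_6 = (2238 - 26^2)/71 = 1562/71 = 22, a_6 = floor((47 + 26)/22) = 3.
  m_7 = 22*3 - 26 = 40, d_7 = (2238 - 40^2)/22 = 638/22 = 29, a_7 = floor((47 + 40)/29) = 3.
  m_8 = 29*3 - 40 = 47, d_8 = (2238 - 47^2)/29 = 29/29 = 1, a_8 = floor((47 + 47)/1) = 94.
  m_9 = 1*94 - 47 = 47, d_9 = (2238 - 47^2)/1 = 29/1 = 29: (m_9, d_9) = (m_1, d_1) = (47, 29), so from here the quotients repeat a_1, ..., a_8; the period length is 8.
So sqrt(2238) = [47; (3, 3, 1, 30, 1, 3, 3, 94)] with period length k = 8.
k is even, so the fundamental solution of x^2 - 2238y^2 = 1 is (p_{k-1}, q_{k-1}) = (p_7, q_7); compute convergents through index 7.
Convergents (p_i = a_i*p_{i-1} + p_{i-2}, q_i = a_i*q_{i-1} + q_{i-2} with p_{-2}=0, p_{-1}=1, q_{-2}=1, q_{-1}=0):
  i=0: a_0=47, p_0 = 47*1 + 0 = 47, q_0 = 47*0 + 1 = 1.
  i=1: a_1=3, p_1 = 3*47 + 1 = 142, q_1 = 3*1 + 0 = 3.
  i=2: a_2=3, p_2 = 3*142 + 47 = 473, q_2 = 3*3 + 1 = 10.
  i=3: a_3=1, p_3 = 1*473 + 142 = 615, q_3 = 1*10 + 3 = 13.
  i=4: a_4=30, p_4 = 30*615 + 473 = 18923, q_4 = 30*13 + 10 = 400.
  i=5: a_5=1, p_5 = 1*18923 + 615 = 19538, q_5 = 1*400 + 13 = 413.
  i=6: a_6=3, p_6 = 3*19538 + 18923 = 77537, q_6 = 3*413 + 400 = 1639.
  i=7: a_7=3, p_7 = 3*77537 + 19538 = 252149, q_7 = 3*1639 + 413 = 5330.
Check: 252149^2 - 2238*5330^2 = 63579118201 - 63579118200 = 1, so (x, y) = (252149, 5330) solves the equation, and by the theorem it is the least positive solution.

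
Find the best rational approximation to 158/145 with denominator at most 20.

Expand x = 158/145 as a continued fraction with the Euclidean algorithm:
  158 = 1*145 + 13, so a_0 = 1.
  145 = 11*13 + 2, so a_1 = 11.
  13 = 6*2 + 1, so a_2 = 6.
  2 = 2*1 + 0, so a_3 = 2.
so x = [1; 11, 6, 2].
Convergents (p_i = a_i*p_{i-1} + p_{i-2}, q_i = a_i*q_{i-1} + q_{i-2} with p_{-2}=0, p_{-1}=1, q_{-2}=1, q_{-1}=0), until the denominator exceeds 20:
  i=0: a_0=1, p_0 = 1*1 + 0 = 1, q_0 = 1*0 + 1 = 1.
  i=1: a_1=11, p_1 = 11*1 + 1 = 12, q_1 = 11*1 + 0 = 11.
  i=2: a_2=6, p_2 = 6*12 + 1 = 73, q_2 = 6*11 + 1 = 67.
q_2 = 67 > 20, so the last convergent with denominator <= 20 is p_1/q_1 = 12/11.
The closest fraction with denominator <= 20 is either p_1/q_1 or the intermediate fraction (k*p_1 + p_0)/(k*q_1 + q_0) with the largest k >= 1 whose denominator stays <= 20; these approach x as k grows, and every other convergent or intermediate fraction in range is farther away.
Largest k: floor((20 - q_0)/q_1) = floor((20 - 1)/11) = 1.
That gives (1*12 + 1)/(1*11 + 1) = 13/12.
Compare the errors: |x - 12/11| = |158*11 - 12*145|/(145*11) = 2/1595, and |x - 13/12| = |158*12 - 13*145|/(145*12) = 11/1740.
Cross-multiplying, 2*1740 = 3480 < 17545 = 11*1595, so 2/1595 is smaller: the convergent 12/11 is closer to x than 13/12.

12/11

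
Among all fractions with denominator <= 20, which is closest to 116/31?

71/19

Expand x = 116/31 as a continued fraction with the Euclidean algorithm:
  116 = 3*31 + 23, so a_0 = 3.
  31 = 1*23 + 8, so a_1 = 1.
  23 = 2*8 + 7, so a_2 = 2.
  8 = 1*7 + 1, so a_3 = 1.
  7 = 7*1 + 0, so a_4 = 7.
so x = [3; 1, 2, 1, 7].
Convergents (p_i = a_i*p_{i-1} + p_{i-2}, q_i = a_i*q_{i-1} + q_{i-2} with p_{-2}=0, p_{-1}=1, q_{-2}=1, q_{-1}=0), until the denominator exceeds 20:
  i=0: a_0=3, p_0 = 3*1 + 0 = 3, q_0 = 3*0 + 1 = 1.
  i=1: a_1=1, p_1 = 1*3 + 1 = 4, q_1 = 1*1 + 0 = 1.
  i=2: a_2=2, p_2 = 2*4 + 3 = 11, q_2 = 2*1 + 1 = 3.
  i=3: a_3=1, p_3 = 1*11 + 4 = 15, q_3 = 1*3 + 1 = 4.
  i=4: a_4=7, p_4 = 7*15 + 11 = 116, q_4 = 7*4 + 3 = 31.
q_4 = 31 > 20, so the last convergent with denominator <= 20 is p_3/q_3 = 15/4.
The closest fraction with denominator <= 20 is either p_3/q_3 or the intermediate fraction (k*p_3 + p_2)/(k*q_3 + q_2) with the largest k >= 1 whose denominator stays <= 20; these approach x as k grows, and every other convergent or intermediate fraction in range is farther away.
Largest k: floor((20 - q_2)/q_3) = floor((20 - 3)/4) = 4.
That gives (4*15 + 11)/(4*4 + 3) = 71/19.
Compare the errors: |x - 15/4| = |116*4 - 15*31|/(31*4) = 1/124, and |x - 71/19| = |116*19 - 71*31|/(31*19) = 3/589.
Cross-multiplying, 3*124 = 372 < 589 = 1*589, so 3/589 is smaller: the intermediate fraction 71/19 is closer to x than 15/4.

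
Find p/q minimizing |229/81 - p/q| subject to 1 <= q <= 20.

48/17

Expand x = 229/81 as a continued fraction with the Euclidean algorithm:
  229 = 2*81 + 67, so a_0 = 2.
  81 = 1*67 + 14, so a_1 = 1.
  67 = 4*14 + 11, so a_2 = 4.
  14 = 1*11 + 3, so a_3 = 1.
  11 = 3*3 + 2, so a_4 = 3.
  3 = 1*2 + 1, so a_5 = 1.
  2 = 2*1 + 0, so a_6 = 2.
so x = [2; 1, 4, 1, 3, 1, 2].
Convergents (p_i = a_i*p_{i-1} + p_{i-2}, q_i = a_i*q_{i-1} + q_{i-2} with p_{-2}=0, p_{-1}=1, q_{-2}=1, q_{-1}=0), until the denominator exceeds 20:
  i=0: a_0=2, p_0 = 2*1 + 0 = 2, q_0 = 2*0 + 1 = 1.
  i=1: a_1=1, p_1 = 1*2 + 1 = 3, q_1 = 1*1 + 0 = 1.
  i=2: a_2=4, p_2 = 4*3 + 2 = 14, q_2 = 4*1 + 1 = 5.
  i=3: a_3=1, p_3 = 1*14 + 3 = 17, q_3 = 1*5 + 1 = 6.
  i=4: a_4=3, p_4 = 3*17 + 14 = 65, q_4 = 3*6 + 5 = 23.
q_4 = 23 > 20, so the last convergent with denominator <= 20 is p_3/q_3 = 17/6.
The closest fraction with denominator <= 20 is either p_3/q_3 or the intermediate fraction (k*p_3 + p_2)/(k*q_3 + q_2) with the largest k >= 1 whose denominator stays <= 20; these approach x as k grows, and every other convergent or intermediate fraction in range is farther away.
Largest k: floor((20 - q_2)/q_3) = floor((20 - 5)/6) = 2.
That gives (2*17 + 14)/(2*6 + 5) = 48/17.
Compare the errors: |x - 17/6| = |229*6 - 17*81|/(81*6) = 3/486, and |x - 48/17| = |229*17 - 48*81|/(81*17) = 5/1377.
Cross-multiplying, 5*486 = 2430 < 4131 = 3*1377, so 5/1377 is smaller: the intermediate fraction 48/17 is closer to x than 17/6.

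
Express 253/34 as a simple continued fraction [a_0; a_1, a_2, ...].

[7; 2, 3, 1, 3]

Run the Euclidean algorithm on 253 and 34; the successive quotients are the partial quotients a_0, a_1, ... (each step inverts the fractional part left over by the previous one):
  253 = 7*34 + 15, so a_0 = 7.
  34 = 2*15 + 4, so a_1 = 2.
  15 = 3*4 + 3, so a_2 = 3.
  4 = 1*3 + 1, so a_3 = 1.
  3 = 3*1 + 0, so a_4 = 3.
The remainder reaches 0 after 5 divisions, so the expansion has 5 partial quotients, read off in order.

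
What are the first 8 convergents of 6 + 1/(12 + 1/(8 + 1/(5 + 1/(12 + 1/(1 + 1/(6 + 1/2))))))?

6/1, 73/12, 590/97, 3023/497, 36866/6061, 39889/6558, 276200/45409, 592289/97376

Using the convergent recurrence p_i = a_i*p_{i-1} + p_{i-2}, q_i = a_i*q_{i-1} + q_{i-2} with p_{-2}=0, p_{-1}=1, q_{-2}=1, q_{-1}=0:
  i=0: a_0=6, p_0 = 6*1 + 0 = 6, q_0 = 6*0 + 1 = 1.
  i=1: a_1=12, p_1 = 12*6 + 1 = 73, q_1 = 12*1 + 0 = 12.
  i=2: a_2=8, p_2 = 8*73 + 6 = 590, q_2 = 8*12 + 1 = 97.
  i=3: a_3=5, p_3 = 5*590 + 73 = 3023, q_3 = 5*97 + 12 = 497.
  i=4: a_4=12, p_4 = 12*3023 + 590 = 36866, q_4 = 12*497 + 97 = 6061.
  i=5: a_5=1, p_5 = 1*36866 + 3023 = 39889, q_5 = 1*6061 + 497 = 6558.
  i=6: a_6=6, p_6 = 6*39889 + 36866 = 276200, q_6 = 6*6558 + 6061 = 45409.
  i=7: a_7=2, p_7 = 2*276200 + 39889 = 592289, q_7 = 2*45409 + 6558 = 97376.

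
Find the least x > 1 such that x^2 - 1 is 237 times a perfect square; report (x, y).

(x, y) = (228151, 14820)

First expand sqrt(237) as a continued fraction. With x_i = (sqrt(237) + m_i)/d_i and (m_0, d_0) = (0, 1): a_0 = floor(sqrt(237)) = 15, since 15^2 = 225 <= 237 < 256 = 16^2.
Iterate m_{i+1} = d_i*a_i - m_i, d_{i+1} = (237 - m_{i+1}^2)/d_i, a_{i+1} = floor((a_0 + m_{i+1})/d_{i+1}):
  m_1 = 1*15 - 0 = 15, d_1 = (237 - 15^2)/1 = 12/1 = 12, a_1 = floor((15 + 15)/12) = 2.
  m_2 = 12*2 - 15 = 9, d_2 = (237 - 9^2)/12 = 156/12 = 13, a_2 = floor((15 + 9)/13) = 1.
  m_3 = 13*1 - 9 = 4, d_3 = (237 - 4^2)/13 = 221/13 = 17, a_3 = floor((15 + 4)/17) = 1.
  m_4 = 17*1 - 4 = 13, d_4 = (237 - 13^2)/17 = 68/17 = 4, a_4 = floor((15 + 13)/4) = 7.
  m_5 = 4*7 - 13 = 15, d_5 = (237 - 15^2)/4 = 12/4 = 3, a_5 = floor((15 + 15)/3) = 10.
  m_6 = 3*10 - 15 = 15, d_6 = (237 - 15^2)/3 = 12/3 = 4, a_6 = floor((15 + 15)/4) = 7.
  m_7 = 4*7 - 15 = 13, d_7 = (237 - 13^2)/4 = 68/4 = 17, a_7 = floor((15 + 13)/17) = 1.
  m_8 = 17*1 - 13 = 4, d_8 = (237 - 4^2)/17 = 221/17 = 13, a_8 = floor((15 + 4)/13) = 1.
  m_9 = 13*1 - 4 = 9, d_9 = (237 - 9^2)/13 = 156/13 = 12, a_9 = floor((15 + 9)/12) = 2.
  m_10 = 12*2 - 9 = 15, d_10 = (237 - 15^2)/12 = 12/12 = 1, a_10 = floor((15 + 15)/1) = 30.
  m_11 = 1*30 - 15 = 15, d_11 = (237 - 15^2)/1 = 12/1 = 12: (m_11, d_11) = (m_1, d_1) = (15, 12), so from here the quotients repeat a_1, ..., a_10; the period length is 10.
So sqrt(237) = [15; (2, 1, 1, 7, 10, 7, 1, 1, 2, 30)] with period length k = 10.
k is even, so the fundamental solution of x^2 - 237y^2 = 1 is (p_{k-1}, q_{k-1}) = (p_9, q_9); compute convergents through index 9.
Convergents (p_i = a_i*p_{i-1} + p_{i-2}, q_i = a_i*q_{i-1} + q_{i-2} with p_{-2}=0, p_{-1}=1, q_{-2}=1, q_{-1}=0):
  i=0: a_0=15, p_0 = 15*1 + 0 = 15, q_0 = 15*0 + 1 = 1.
  i=1: a_1=2, p_1 = 2*15 + 1 = 31, q_1 = 2*1 + 0 = 2.
  i=2: a_2=1, p_2 = 1*31 + 15 = 46, q_2 = 1*2 + 1 = 3.
  i=3: a_3=1, p_3 = 1*46 + 31 = 77, q_3 = 1*3 + 2 = 5.
  i=4: a_4=7, p_4 = 7*77 + 46 = 585, q_4 = 7*5 + 3 = 38.
  i=5: a_5=10, p_5 = 10*585 + 77 = 5927, q_5 = 10*38 + 5 = 385.
  i=6: a_6=7, p_6 = 7*5927 + 585 = 42074, q_6 = 7*385 + 38 = 2733.
  i=7: a_7=1, p_7 = 1*42074 + 5927 = 48001, q_7 = 1*2733 + 385 = 3118.
  i=8: a_8=1, p_8 = 1*48001 + 42074 = 90075, q_8 = 1*3118 + 2733 = 5851.
  i=9: a_9=2, p_9 = 2*90075 + 48001 = 228151, q_9 = 2*5851 + 3118 = 14820.
Check: 228151^2 - 237*14820^2 = 52052878801 - 52052878800 = 1, so (x, y) = (228151, 14820) solves the equation, and by the theorem it is the least positive solution.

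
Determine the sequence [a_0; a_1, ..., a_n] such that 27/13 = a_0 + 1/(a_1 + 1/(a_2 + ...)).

Run the Euclidean algorithm on 27 and 13; the successive quotients are the partial quotients a_0, a_1, ... (each step inverts the fractional part left over by the previous one):
  27 = 2*13 + 1, so a_0 = 2.
  13 = 13*1 + 0, so a_1 = 13.
The remainder reaches 0 after 2 divisions, so the expansion has 2 partial quotients, read off in order.

[2; 13]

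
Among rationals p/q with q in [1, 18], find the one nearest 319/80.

4/1

Expand x = 319/80 as a continued fraction with the Euclidean algorithm:
  319 = 3*80 + 79, so a_0 = 3.
  80 = 1*79 + 1, so a_1 = 1.
  79 = 79*1 + 0, so a_2 = 79.
so x = [3; 1, 79].
Convergents (p_i = a_i*p_{i-1} + p_{i-2}, q_i = a_i*q_{i-1} + q_{i-2} with p_{-2}=0, p_{-1}=1, q_{-2}=1, q_{-1}=0), until the denominator exceeds 18:
  i=0: a_0=3, p_0 = 3*1 + 0 = 3, q_0 = 3*0 + 1 = 1.
  i=1: a_1=1, p_1 = 1*3 + 1 = 4, q_1 = 1*1 + 0 = 1.
  i=2: a_2=79, p_2 = 79*4 + 3 = 319, q_2 = 79*1 + 1 = 80.
q_2 = 80 > 18, so the last convergent with denominator <= 18 is p_1/q_1 = 4/1.
The closest fraction with denominator <= 18 is either p_1/q_1 or the intermediate fraction (k*p_1 + p_0)/(k*q_1 + q_0) with the largest k >= 1 whose denominator stays <= 18; these approach x as k grows, and every other convergent or intermediate fraction in range is farther away.
Largest k: floor((18 - q_0)/q_1) = floor((18 - 1)/1) = 17.
That gives (17*4 + 3)/(17*1 + 1) = 71/18.
Compare the errors: |x - 4/1| = |319*1 - 4*80|/(80*1) = 1/80, and |x - 71/18| = |319*18 - 71*80|/(80*18) = 62/1440.
Cross-multiplying, 1*1440 = 1440 < 4960 = 62*80, so 1/80 is smaller: the convergent 4/1 is closer to x than 71/18.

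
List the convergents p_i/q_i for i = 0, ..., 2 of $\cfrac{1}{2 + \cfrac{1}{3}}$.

Using the convergent recurrence p_i = a_i*p_{i-1} + p_{i-2}, q_i = a_i*q_{i-1} + q_{i-2} with p_{-2}=0, p_{-1}=1, q_{-2}=1, q_{-1}=0:
  i=0: a_0=0, p_0 = 0*1 + 0 = 0, q_0 = 0*0 + 1 = 1.
  i=1: a_1=2, p_1 = 2*0 + 1 = 1, q_1 = 2*1 + 0 = 2.
  i=2: a_2=3, p_2 = 3*1 + 0 = 3, q_2 = 3*2 + 1 = 7.

0/1, 1/2, 3/7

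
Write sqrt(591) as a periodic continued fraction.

[24; (3, 4, 1, 1, 7, 1, 1, 4, 3, 48)]

Write x_i = (sqrt(591) + m_i)/d_i with (m_0, d_0) = (0, 1). a_0 = floor(sqrt(591)) = 24, since 24^2 = 576 <= 591 < 625 = 25^2.
Iterate m_{i+1} = d_i*a_i - m_i, d_{i+1} = (591 - m_{i+1}^2)/d_i, a_{i+1} = floor((a_0 + m_{i+1})/d_{i+1}):
  m_1 = 1*24 - 0 = 24, d_1 = (591 - 24^2)/1 = 15/1 = 15, a_1 = floor((24 + 24)/15) = 3.
  m_2 = 15*3 - 24 = 21, d_2 = (591 - 21^2)/15 = 150/15 = 10, a_2 = floor((24 + 21)/10) = 4.
  m_3 = 10*4 - 21 = 19, d_3 = (591 - 19^2)/10 = 230/10 = 23, a_3 = floor((24 + 19)/23) = 1.
  m_4 = 23*1 - 19 = 4, d_4 = (591 - 4^2)/23 = 575/23 = 25, a_4 = floor((24 + 4)/25) = 1.
  m_5 = 25*1 - 4 = 21, d_5 = (591 - 21^2)/25 = 150/25 = 6, a_5 = floor((24 + 21)/6) = 7.
  m_6 = 6*7 - 21 = 21, d_6 = (591 - 21^2)/6 = 150/6 = 25, a_6 = floor((24 + 21)/25) = 1.
  m_7 = 25*1 - 21 = 4, d_7 = (591 - 4^2)/25 = 575/25 = 23, a_7 = floor((24 + 4)/23) = 1.
  m_8 = 23*1 - 4 = 19, d_8 = (591 - 19^2)/23 = 230/23 = 10, a_8 = floor((24 + 19)/10) = 4.
  m_9 = 10*4 - 19 = 21, d_9 = (591 - 21^2)/10 = 150/10 = 15, a_9 = floor((24 + 21)/15) = 3.
  m_10 = 15*3 - 21 = 24, d_10 = (591 - 24^2)/15 = 15/15 = 1, a_10 = floor((24 + 24)/1) = 48.
  m_11 = 1*48 - 24 = 24, d_11 = (591 - 24^2)/1 = 15/1 = 15: (m_11, d_11) = (m_1, d_1) = (24, 15), so from here the quotients repeat a_1, ..., a_10; the period length is 10.
Hence the expansion of sqrt(591) is a_0 = 24 followed by the repeating block 3, 4, 1, 1, 7, 1, 1, 4, 3, 48 (period 10).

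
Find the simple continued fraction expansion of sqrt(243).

Write x_i = (sqrt(243) + m_i)/d_i with (m_0, d_0) = (0, 1). a_0 = floor(sqrt(243)) = 15, since 15^2 = 225 <= 243 < 256 = 16^2.
Iterate m_{i+1} = d_i*a_i - m_i, d_{i+1} = (243 - m_{i+1}^2)/d_i, a_{i+1} = floor((a_0 + m_{i+1})/d_{i+1}):
  m_1 = 1*15 - 0 = 15, d_1 = (243 - 15^2)/1 = 18/1 = 18, a_1 = floor((15 + 15)/18) = 1.
  m_2 = 18*1 - 15 = 3, d_2 = (243 - 3^2)/18 = 234/18 = 13, a_2 = floor((15 + 3)/13) = 1.
  m_3 = 13*1 - 3 = 10, d_3 = (243 - 10^2)/13 = 143/13 = 11, a_3 = floor((15 + 10)/11) = 2.
  m_4 = 11*2 - 10 = 12, d_4 = (243 - 12^2)/11 = 99/11 = 9, a_4 = floor((15 + 12)/9) = 3.
  m_5 = 9*3 - 12 = 15, d_5 = (243 - 15^2)/9 = 18/9 = 2, a_5 = floor((15 + 15)/2) = 15.
  m_6 = 2*15 - 15 = 15, d_6 = (243 - 15^2)/2 = 18/2 = 9, a_6 = floor((15 + 15)/9) = 3.
  m_7 = 9*3 - 15 = 12, d_7 = (243 - 12^2)/9 = 99/9 = 11, a_7 = floor((15 + 12)/11) = 2.
  m_8 = 11*2 - 12 = 10, d_8 = (243 - 10^2)/11 = 143/11 = 13, a_8 = floor((15 + 10)/13) = 1.
  m_9 = 13*1 - 10 = 3, d_9 = (243 - 3^2)/13 = 234/13 = 18, a_9 = floor((15 + 3)/18) = 1.
  m_10 = 18*1 - 3 = 15, d_10 = (243 - 15^2)/18 = 18/18 = 1, a_10 = floor((15 + 15)/1) = 30.
  m_11 = 1*30 - 15 = 15, d_11 = (243 - 15^2)/1 = 18/1 = 18: (m_11, d_11) = (m_1, d_1) = (15, 18), so from here the quotients repeat a_1, ..., a_10; the period length is 10.
Hence the expansion of sqrt(243) is a_0 = 15 followed by the repeating block 1, 1, 2, 3, 15, 3, 2, 1, 1, 30 (period 10).

[15; (1, 1, 2, 3, 15, 3, 2, 1, 1, 30)]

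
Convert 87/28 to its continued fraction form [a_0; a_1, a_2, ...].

[3; 9, 3]

Run the Euclidean algorithm on 87 and 28; the successive quotients are the partial quotients a_0, a_1, ... (each step inverts the fractional part left over by the previous one):
  87 = 3*28 + 3, so a_0 = 3.
  28 = 9*3 + 1, so a_1 = 9.
  3 = 3*1 + 0, so a_2 = 3.
The remainder reaches 0 after 3 divisions, so the expansion has 3 partial quotients, read off in order.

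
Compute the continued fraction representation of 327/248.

[1; 3, 7, 5, 2]

Run the Euclidean algorithm on 327 and 248; the successive quotients are the partial quotients a_0, a_1, ... (each step inverts the fractional part left over by the previous one):
  327 = 1*248 + 79, so a_0 = 1.
  248 = 3*79 + 11, so a_1 = 3.
  79 = 7*11 + 2, so a_2 = 7.
  11 = 5*2 + 1, so a_3 = 5.
  2 = 2*1 + 0, so a_4 = 2.
The remainder reaches 0 after 5 divisions, so the expansion has 5 partial quotients, read off in order.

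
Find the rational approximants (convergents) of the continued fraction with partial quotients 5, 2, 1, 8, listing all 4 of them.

Using the convergent recurrence p_i = a_i*p_{i-1} + p_{i-2}, q_i = a_i*q_{i-1} + q_{i-2} with p_{-2}=0, p_{-1}=1, q_{-2}=1, q_{-1}=0:
  i=0: a_0=5, p_0 = 5*1 + 0 = 5, q_0 = 5*0 + 1 = 1.
  i=1: a_1=2, p_1 = 2*5 + 1 = 11, q_1 = 2*1 + 0 = 2.
  i=2: a_2=1, p_2 = 1*11 + 5 = 16, q_2 = 1*2 + 1 = 3.
  i=3: a_3=8, p_3 = 8*16 + 11 = 139, q_3 = 8*3 + 2 = 26.

5/1, 11/2, 16/3, 139/26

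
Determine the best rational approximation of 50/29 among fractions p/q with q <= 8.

Expand x = 50/29 as a continued fraction with the Euclidean algorithm:
  50 = 1*29 + 21, so a_0 = 1.
  29 = 1*21 + 8, so a_1 = 1.
  21 = 2*8 + 5, so a_2 = 2.
  8 = 1*5 + 3, so a_3 = 1.
  5 = 1*3 + 2, so a_4 = 1.
  3 = 1*2 + 1, so a_5 = 1.
  2 = 2*1 + 0, so a_6 = 2.
so x = [1; 1, 2, 1, 1, 1, 2].
Convergents (p_i = a_i*p_{i-1} + p_{i-2}, q_i = a_i*q_{i-1} + q_{i-2} with p_{-2}=0, p_{-1}=1, q_{-2}=1, q_{-1}=0), until the denominator exceeds 8:
  i=0: a_0=1, p_0 = 1*1 + 0 = 1, q_0 = 1*0 + 1 = 1.
  i=1: a_1=1, p_1 = 1*1 + 1 = 2, q_1 = 1*1 + 0 = 1.
  i=2: a_2=2, p_2 = 2*2 + 1 = 5, q_2 = 2*1 + 1 = 3.
  i=3: a_3=1, p_3 = 1*5 + 2 = 7, q_3 = 1*3 + 1 = 4.
  i=4: a_4=1, p_4 = 1*7 + 5 = 12, q_4 = 1*4 + 3 = 7.
  i=5: a_5=1, p_5 = 1*12 + 7 = 19, q_5 = 1*7 + 4 = 11.
q_5 = 11 > 8, so the last convergent with denominator <= 8 is p_4/q_4 = 12/7.
The closest fraction with denominator <= 8 is either p_4/q_4 or the intermediate fraction (k*p_4 + p_3)/(k*q_4 + q_3) with the largest k >= 1 whose denominator stays <= 8; these approach x as k grows, and every other convergent or intermediate fraction in range is farther away.
Largest k: floor((8 - q_3)/q_4) = floor((8 - 4)/7) = 0.
Since k = 0, no intermediate fraction beyond p_4/q_4 has denominator <= 8, so the convergent 12/7 is the closest (its error is |50*7 - 12*29|/(29*7) = 2/203).

12/7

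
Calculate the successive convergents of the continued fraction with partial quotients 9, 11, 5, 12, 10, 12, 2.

9/1, 100/11, 509/56, 6208/683, 62589/6886, 757276/83315, 1577141/173516

Using the convergent recurrence p_i = a_i*p_{i-1} + p_{i-2}, q_i = a_i*q_{i-1} + q_{i-2} with p_{-2}=0, p_{-1}=1, q_{-2}=1, q_{-1}=0:
  i=0: a_0=9, p_0 = 9*1 + 0 = 9, q_0 = 9*0 + 1 = 1.
  i=1: a_1=11, p_1 = 11*9 + 1 = 100, q_1 = 11*1 + 0 = 11.
  i=2: a_2=5, p_2 = 5*100 + 9 = 509, q_2 = 5*11 + 1 = 56.
  i=3: a_3=12, p_3 = 12*509 + 100 = 6208, q_3 = 12*56 + 11 = 683.
  i=4: a_4=10, p_4 = 10*6208 + 509 = 62589, q_4 = 10*683 + 56 = 6886.
  i=5: a_5=12, p_5 = 12*62589 + 6208 = 757276, q_5 = 12*6886 + 683 = 83315.
  i=6: a_6=2, p_6 = 2*757276 + 62589 = 1577141, q_6 = 2*83315 + 6886 = 173516.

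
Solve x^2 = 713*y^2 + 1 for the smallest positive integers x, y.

(x, y) = (5286367, 197976)

First expand sqrt(713) as a continued fraction. With x_i = (sqrt(713) + m_i)/d_i and (m_0, d_0) = (0, 1): a_0 = floor(sqrt(713)) = 26, since 26^2 = 676 <= 713 < 729 = 27^2.
Iterate m_{i+1} = d_i*a_i - m_i, d_{i+1} = (713 - m_{i+1}^2)/d_i, a_{i+1} = floor((a_0 + m_{i+1})/d_{i+1}):
  m_1 = 1*26 - 0 = 26, d_1 = (713 - 26^2)/1 = 37/1 = 37, a_1 = floor((26 + 26)/37) = 1.
  m_2 = 37*1 - 26 = 11, d_2 = (713 - 11^2)/37 = 592/37 = 16, a_2 = floor((26 + 11)/16) = 2.
  m_3 = 16*2 - 11 = 21, d_3 = (713 - 21^2)/16 = 272/16 = 17, a_3 = floor((26 + 21)/17) = 2.
  m_4 = 17*2 - 21 = 13, d_4 = (713 - 13^2)/17 = 544/17 = 32, a_4 = floor((26 + 13)/32) = 1.
  m_5 = 32*1 - 13 = 19, d_5 = (713 - 19^2)/32 = 352/32 = 11, a_5 = floor((26 + 19)/11) = 4.
  m_6 = 11*4 - 19 = 25, d_6 = (713 - 25^2)/11 = 88/11 = 8, a_6 = floor((26 + 25)/8) = 6.
  m_7 = 8*6 - 25 = 23, d_7 = (713 - 23^2)/8 = 184/8 = 23, a_7 = floor((26 + 23)/23) = 2.
  m_8 = 23*2 - 23 = 23, d_8 = (713 - 23^2)/23 = 184/23 = 8, a_8 = floor((26 + 23)/8) = 6.
  m_9 = 8*6 - 23 = 25, d_9 = (713 - 25^2)/8 = 88/8 = 11, a_9 = floor((26 + 25)/11) = 4.
  m_10 = 11*4 - 25 = 19, d_10 = (713 - 19^2)/11 = 352/11 = 32, a_10 = floor((26 + 19)/32) = 1.
  m_11 = 32*1 - 19 = 13, d_11 = (713 - 13^2)/32 = 544/32 = 17, a_11 = floor((26 + 13)/17) = 2.
  m_12 = 17*2 - 13 = 21, d_12 = (713 - 21^2)/17 = 272/17 = 16, a_12 = floor((26 + 21)/16) = 2.
  m_13 = 16*2 - 21 = 11, d_13 = (713 - 11^2)/16 = 592/16 = 37, a_13 = floor((26 + 11)/37) = 1.
  m_14 = 37*1 - 11 = 26, d_14 = (713 - 26^2)/37 = 37/37 = 1, a_14 = floor((26 + 26)/1) = 52.
  m_15 = 1*52 - 26 = 26, d_15 = (713 - 26^2)/1 = 37/1 = 37: (m_15, d_15) = (m_1, d_1) = (26, 37), so from here the quotients repeat a_1, ..., a_14; the period length is 14.
So sqrt(713) = [26; (1, 2, 2, 1, 4, 6, 2, 6, 4, 1, 2, 2, 1, 52)] with period length k = 14.
k is even, so the fundamental solution of x^2 - 713y^2 = 1 is (p_{k-1}, q_{k-1}) = (p_13, q_13); compute convergents through index 13.
Convergents (p_i = a_i*p_{i-1} + p_{i-2}, q_i = a_i*q_{i-1} + q_{i-2} with p_{-2}=0, p_{-1}=1, q_{-2}=1, q_{-1}=0):
  i=0: a_0=26, p_0 = 26*1 + 0 = 26, q_0 = 26*0 + 1 = 1.
  i=1: a_1=1, p_1 = 1*26 + 1 = 27, q_1 = 1*1 + 0 = 1.
  i=2: a_2=2, p_2 = 2*27 + 26 = 80, q_2 = 2*1 + 1 = 3.
  i=3: a_3=2, p_3 = 2*80 + 27 = 187, q_3 = 2*3 + 1 = 7.
  i=4: a_4=1, p_4 = 1*187 + 80 = 267, q_4 = 1*7 + 3 = 10.
  i=5: a_5=4, p_5 = 4*267 + 187 = 1255, q_5 = 4*10 + 7 = 47.
  i=6: a_6=6, p_6 = 6*1255 + 267 = 7797, q_6 = 6*47 + 10 = 292.
  i=7: a_7=2, p_7 = 2*7797 + 1255 = 16849, q_7 = 2*292 + 47 = 631.
  i=8: a_8=6, p_8 = 6*16849 + 7797 = 108891, q_8 = 6*631 + 292 = 4078.
  i=9: a_9=4, p_9 = 4*108891 + 16849 = 452413, q_9 = 4*4078 + 631 = 16943.
  i=10: a_10=1, p_10 = 1*452413 + 108891 = 561304, q_10 = 1*16943 + 4078 = 21021.
  i=11: a_11=2, p_11 = 2*561304 + 452413 = 1575021, q_11 = 2*21021 + 16943 = 58985.
  i=12: a_12=2, p_12 = 2*1575021 + 561304 = 3711346, q_12 = 2*58985 + 21021 = 138991.
  i=13: a_13=1, p_13 = 1*3711346 + 1575021 = 5286367, q_13 = 1*138991 + 58985 = 197976.
Check: 5286367^2 - 713*197976^2 = 27945676058689 - 27945676058688 = 1, so (x, y) = (5286367, 197976) solves the equation, and by the theorem it is the least positive solution.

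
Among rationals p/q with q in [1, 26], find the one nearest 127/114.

Expand x = 127/114 as a continued fraction with the Euclidean algorithm:
  127 = 1*114 + 13, so a_0 = 1.
  114 = 8*13 + 10, so a_1 = 8.
  13 = 1*10 + 3, so a_2 = 1.
  10 = 3*3 + 1, so a_3 = 3.
  3 = 3*1 + 0, so a_4 = 3.
so x = [1; 8, 1, 3, 3].
Convergents (p_i = a_i*p_{i-1} + p_{i-2}, q_i = a_i*q_{i-1} + q_{i-2} with p_{-2}=0, p_{-1}=1, q_{-2}=1, q_{-1}=0), until the denominator exceeds 26:
  i=0: a_0=1, p_0 = 1*1 + 0 = 1, q_0 = 1*0 + 1 = 1.
  i=1: a_1=8, p_1 = 8*1 + 1 = 9, q_1 = 8*1 + 0 = 8.
  i=2: a_2=1, p_2 = 1*9 + 1 = 10, q_2 = 1*8 + 1 = 9.
  i=3: a_3=3, p_3 = 3*10 + 9 = 39, q_3 = 3*9 + 8 = 35.
q_3 = 35 > 26, so the last convergent with denominator <= 26 is p_2/q_2 = 10/9.
The closest fraction with denominator <= 26 is either p_2/q_2 or the intermediate fraction (k*p_2 + p_1)/(k*q_2 + q_1) with the largest k >= 1 whose denominator stays <= 26; these approach x as k grows, and every other convergent or intermediate fraction in range is farther away.
Largest k: floor((26 - q_1)/q_2) = floor((26 - 8)/9) = 2.
That gives (2*10 + 9)/(2*9 + 8) = 29/26.
Compare the errors: |x - 10/9| = |127*9 - 10*114|/(114*9) = 3/1026, and |x - 29/26| = |127*26 - 29*114|/(114*26) = 4/2964.
Cross-multiplying, 4*1026 = 4104 < 8892 = 3*2964, so 4/2964 is smaller: the intermediate fraction 29/26 is closer to x than 10/9.

29/26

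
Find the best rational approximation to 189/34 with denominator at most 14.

Expand x = 189/34 as a continued fraction with the Euclidean algorithm:
  189 = 5*34 + 19, so a_0 = 5.
  34 = 1*19 + 15, so a_1 = 1.
  19 = 1*15 + 4, so a_2 = 1.
  15 = 3*4 + 3, so a_3 = 3.
  4 = 1*3 + 1, so a_4 = 1.
  3 = 3*1 + 0, so a_5 = 3.
so x = [5; 1, 1, 3, 1, 3].
Convergents (p_i = a_i*p_{i-1} + p_{i-2}, q_i = a_i*q_{i-1} + q_{i-2} with p_{-2}=0, p_{-1}=1, q_{-2}=1, q_{-1}=0), until the denominator exceeds 14:
  i=0: a_0=5, p_0 = 5*1 + 0 = 5, q_0 = 5*0 + 1 = 1.
  i=1: a_1=1, p_1 = 1*5 + 1 = 6, q_1 = 1*1 + 0 = 1.
  i=2: a_2=1, p_2 = 1*6 + 5 = 11, q_2 = 1*1 + 1 = 2.
  i=3: a_3=3, p_3 = 3*11 + 6 = 39, q_3 = 3*2 + 1 = 7.
  i=4: a_4=1, p_4 = 1*39 + 11 = 50, q_4 = 1*7 + 2 = 9.
  i=5: a_5=3, p_5 = 3*50 + 39 = 189, q_5 = 3*9 + 7 = 34.
q_5 = 34 > 14, so the last convergent with denominator <= 14 is p_4/q_4 = 50/9.
The closest fraction with denominator <= 14 is either p_4/q_4 or the intermediate fraction (k*p_4 + p_3)/(k*q_4 + q_3) with the largest k >= 1 whose denominator stays <= 14; these approach x as k grows, and every other convergent or intermediate fraction in range is farther away.
Largest k: floor((14 - q_3)/q_4) = floor((14 - 7)/9) = 0.
Since k = 0, no intermediate fraction beyond p_4/q_4 has denominator <= 14, so the convergent 50/9 is the closest (its error is |189*9 - 50*34|/(34*9) = 1/306).

50/9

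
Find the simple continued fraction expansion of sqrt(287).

Write x_i = (sqrt(287) + m_i)/d_i with (m_0, d_0) = (0, 1). a_0 = floor(sqrt(287)) = 16, since 16^2 = 256 <= 287 < 289 = 17^2.
Iterate m_{i+1} = d_i*a_i - m_i, d_{i+1} = (287 - m_{i+1}^2)/d_i, a_{i+1} = floor((a_0 + m_{i+1})/d_{i+1}):
  m_1 = 1*16 - 0 = 16, d_1 = (287 - 16^2)/1 = 31/1 = 31, a_1 = floor((16 + 16)/31) = 1.
  m_2 = 31*1 - 16 = 15, d_2 = (287 - 15^2)/31 = 62/31 = 2, a_2 = floor((16 + 15)/2) = 15.
  m_3 = 2*15 - 15 = 15, d_3 = (287 - 15^2)/2 = 62/2 = 31, a_3 = floor((16 + 15)/31) = 1.
  m_4 = 31*1 - 15 = 16, d_4 = (287 - 16^2)/31 = 31/31 = 1, a_4 = floor((16 + 16)/1) = 32.
  m_5 = 1*32 - 16 = 16, d_5 = (287 - 16^2)/1 = 31/1 = 31: (m_5, d_5) = (m_1, d_1) = (16, 31), so from here the quotients repeat a_1, ..., a_4; the period length is 4.
Hence the expansion of sqrt(287) is a_0 = 16 followed by the repeating block 1, 15, 1, 32 (period 4).

[16; (1, 15, 1, 32)]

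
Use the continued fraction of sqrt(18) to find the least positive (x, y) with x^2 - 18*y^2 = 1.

(x, y) = (17, 4)

First expand sqrt(18) as a continued fraction. With x_i = (sqrt(18) + m_i)/d_i and (m_0, d_0) = (0, 1): a_0 = floor(sqrt(18)) = 4, since 4^2 = 16 <= 18 < 25 = 5^2.
Iterate m_{i+1} = d_i*a_i - m_i, d_{i+1} = (18 - m_{i+1}^2)/d_i, a_{i+1} = floor((a_0 + m_{i+1})/d_{i+1}):
  m_1 = 1*4 - 0 = 4, d_1 = (18 - 4^2)/1 = 2/1 = 2, a_1 = floor((4 + 4)/2) = 4.
  m_2 = 2*4 - 4 = 4, d_2 = (18 - 4^2)/2 = 2/2 = 1, a_2 = floor((4 + 4)/1) = 8.
  m_3 = 1*8 - 4 = 4, d_3 = (18 - 4^2)/1 = 2/1 = 2: (m_3, d_3) = (m_1, d_1) = (4, 2), so from here the quotients repeat a_1, a_2; the period length is 2.
So sqrt(18) = [4; (4, 8)] with period length k = 2.
k is even, so the fundamental solution of x^2 - 18y^2 = 1 is (p_{k-1}, q_{k-1}) = (p_1, q_1); compute convergents through index 1.
Convergents (p_i = a_i*p_{i-1} + p_{i-2}, q_i = a_i*q_{i-1} + q_{i-2} with p_{-2}=0, p_{-1}=1, q_{-2}=1, q_{-1}=0):
  i=0: a_0=4, p_0 = 4*1 + 0 = 4, q_0 = 4*0 + 1 = 1.
  i=1: a_1=4, p_1 = 4*4 + 1 = 17, q_1 = 4*1 + 0 = 4.
Check: 17^2 - 18*4^2 = 289 - 288 = 1, so (x, y) = (17, 4) solves the equation, and by the theorem it is the least positive solution.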